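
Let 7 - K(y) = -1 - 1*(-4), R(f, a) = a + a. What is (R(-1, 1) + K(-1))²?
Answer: 36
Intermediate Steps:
R(f, a) = 2*a
K(y) = 4 (K(y) = 7 - (-1 - 1*(-4)) = 7 - (-1 + 4) = 7 - 1*3 = 7 - 3 = 4)
(R(-1, 1) + K(-1))² = (2*1 + 4)² = (2 + 4)² = 6² = 36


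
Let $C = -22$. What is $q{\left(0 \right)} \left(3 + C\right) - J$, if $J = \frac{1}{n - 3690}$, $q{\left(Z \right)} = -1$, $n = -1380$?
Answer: $\frac{96331}{5070} \approx 19.0$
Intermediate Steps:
$J = - \frac{1}{5070}$ ($J = \frac{1}{-1380 - 3690} = \frac{1}{-5070} = - \frac{1}{5070} \approx -0.00019724$)
$q{\left(0 \right)} \left(3 + C\right) - J = - (3 - 22) - - \frac{1}{5070} = \left(-1\right) \left(-19\right) + \frac{1}{5070} = 19 + \frac{1}{5070} = \frac{96331}{5070}$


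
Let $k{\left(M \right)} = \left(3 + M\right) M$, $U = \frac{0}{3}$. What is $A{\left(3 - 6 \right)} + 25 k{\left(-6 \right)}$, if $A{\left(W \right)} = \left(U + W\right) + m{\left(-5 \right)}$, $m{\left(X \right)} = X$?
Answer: $442$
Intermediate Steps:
$U = 0$ ($U = 0 \cdot \frac{1}{3} = 0$)
$A{\left(W \right)} = -5 + W$ ($A{\left(W \right)} = \left(0 + W\right) - 5 = W - 5 = -5 + W$)
$k{\left(M \right)} = M \left(3 + M\right)$
$A{\left(3 - 6 \right)} + 25 k{\left(-6 \right)} = \left(-5 + \left(3 - 6\right)\right) + 25 \left(- 6 \left(3 - 6\right)\right) = \left(-5 + \left(3 - 6\right)\right) + 25 \left(\left(-6\right) \left(-3\right)\right) = \left(-5 - 3\right) + 25 \cdot 18 = -8 + 450 = 442$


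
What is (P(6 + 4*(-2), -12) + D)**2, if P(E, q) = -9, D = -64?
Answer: 5329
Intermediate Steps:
(P(6 + 4*(-2), -12) + D)**2 = (-9 - 64)**2 = (-73)**2 = 5329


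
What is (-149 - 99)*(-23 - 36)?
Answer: 14632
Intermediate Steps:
(-149 - 99)*(-23 - 36) = -248*(-59) = 14632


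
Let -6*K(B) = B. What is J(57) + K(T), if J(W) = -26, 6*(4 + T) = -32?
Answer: -220/9 ≈ -24.444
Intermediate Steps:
T = -28/3 (T = -4 + (⅙)*(-32) = -4 - 16/3 = -28/3 ≈ -9.3333)
K(B) = -B/6
J(57) + K(T) = -26 - ⅙*(-28/3) = -26 + 14/9 = -220/9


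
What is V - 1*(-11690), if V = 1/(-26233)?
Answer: 306663769/26233 ≈ 11690.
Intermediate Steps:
V = -1/26233 ≈ -3.8120e-5
V - 1*(-11690) = -1/26233 - 1*(-11690) = -1/26233 + 11690 = 306663769/26233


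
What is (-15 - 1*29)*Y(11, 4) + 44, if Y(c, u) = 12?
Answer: -484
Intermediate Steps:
(-15 - 1*29)*Y(11, 4) + 44 = (-15 - 1*29)*12 + 44 = (-15 - 29)*12 + 44 = -44*12 + 44 = -528 + 44 = -484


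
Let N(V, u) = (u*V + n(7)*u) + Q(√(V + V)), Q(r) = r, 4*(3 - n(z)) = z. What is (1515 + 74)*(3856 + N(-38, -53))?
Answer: 36888635/4 + 3178*I*√19 ≈ 9.2222e+6 + 13853.0*I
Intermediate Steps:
n(z) = 3 - z/4
N(V, u) = 5*u/4 + V*u + √2*√V (N(V, u) = (u*V + (3 - ¼*7)*u) + √(V + V) = (V*u + (3 - 7/4)*u) + √(2*V) = (V*u + 5*u/4) + √2*√V = (5*u/4 + V*u) + √2*√V = 5*u/4 + V*u + √2*√V)
(1515 + 74)*(3856 + N(-38, -53)) = (1515 + 74)*(3856 + ((5/4)*(-53) - 38*(-53) + √2*√(-38))) = 1589*(3856 + (-265/4 + 2014 + √2*(I*√38))) = 1589*(3856 + (-265/4 + 2014 + 2*I*√19)) = 1589*(3856 + (7791/4 + 2*I*√19)) = 1589*(23215/4 + 2*I*√19) = 36888635/4 + 3178*I*√19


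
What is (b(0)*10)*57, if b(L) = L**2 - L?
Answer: 0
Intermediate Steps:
(b(0)*10)*57 = ((0*(-1 + 0))*10)*57 = ((0*(-1))*10)*57 = (0*10)*57 = 0*57 = 0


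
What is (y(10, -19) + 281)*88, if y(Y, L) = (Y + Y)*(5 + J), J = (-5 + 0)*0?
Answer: 33528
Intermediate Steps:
J = 0 (J = -5*0 = 0)
y(Y, L) = 10*Y (y(Y, L) = (Y + Y)*(5 + 0) = (2*Y)*5 = 10*Y)
(y(10, -19) + 281)*88 = (10*10 + 281)*88 = (100 + 281)*88 = 381*88 = 33528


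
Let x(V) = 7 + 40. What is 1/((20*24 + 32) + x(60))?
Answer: 1/559 ≈ 0.0017889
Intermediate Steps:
x(V) = 47
1/((20*24 + 32) + x(60)) = 1/((20*24 + 32) + 47) = 1/((480 + 32) + 47) = 1/(512 + 47) = 1/559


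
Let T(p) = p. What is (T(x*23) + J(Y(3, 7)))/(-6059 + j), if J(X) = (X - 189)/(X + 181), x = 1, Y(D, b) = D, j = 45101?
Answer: 2023/3591864 ≈ 0.00056322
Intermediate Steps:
J(X) = (-189 + X)/(181 + X)
(T(x*23) + J(Y(3, 7)))/(-6059 + j) = (1*23 + (-189 + 3)/(181 + 3))/(-6059 + 45101) = (23 - 186/184)/39042 = (23 + (1/184)*(-186))*(1/39042) = (23 - 93/92)*(1/39042) = (2023/92)*(1/39042) = 2023/3591864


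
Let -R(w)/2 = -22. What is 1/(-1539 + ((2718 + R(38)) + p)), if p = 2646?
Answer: 1/3869 ≈ 0.00025846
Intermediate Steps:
R(w) = 44 (R(w) = -2*(-22) = 44)
1/(-1539 + ((2718 + R(38)) + p)) = 1/(-1539 + ((2718 + 44) + 2646)) = 1/(-1539 + (2762 + 2646)) = 1/(-1539 + 5408) = 1/3869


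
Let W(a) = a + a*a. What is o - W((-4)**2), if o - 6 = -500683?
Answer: -500949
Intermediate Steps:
o = -500677 (o = 6 - 500683 = -500677)
W(a) = a + a**2
o - W((-4)**2) = -500677 - (-4)**2*(1 + (-4)**2) = -500677 - 16*(1 + 16) = -500677 - 16*17 = -500677 - 1*272 = -500677 - 272 = -500949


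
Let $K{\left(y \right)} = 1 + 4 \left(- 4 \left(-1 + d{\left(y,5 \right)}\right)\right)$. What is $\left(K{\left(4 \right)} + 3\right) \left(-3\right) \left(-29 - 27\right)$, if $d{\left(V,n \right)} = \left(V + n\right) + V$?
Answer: $-31584$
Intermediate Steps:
$d{\left(V,n \right)} = n + 2 V$
$K{\left(y \right)} = -63 - 32 y$ ($K{\left(y \right)} = 1 + 4 \left(- 4 \left(-1 + \left(5 + 2 y\right)\right)\right) = 1 + 4 \left(- 4 \left(4 + 2 y\right)\right) = 1 + 4 \left(-16 - 8 y\right) = 1 - \left(64 + 32 y\right) = -63 - 32 y$)
$\left(K{\left(4 \right)} + 3\right) \left(-3\right) \left(-29 - 27\right) = \left(\left(-63 - 128\right) + 3\right) \left(-3\right) \left(-29 - 27\right) = \left(\left(-63 - 128\right) + 3\right) \left(-3\right) \left(-56\right) = \left(-191 + 3\right) \left(-3\right) \left(-56\right) = \left(-188\right) \left(-3\right) \left(-56\right) = 564 \left(-56\right) = -31584$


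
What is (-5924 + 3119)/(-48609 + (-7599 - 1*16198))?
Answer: 2805/72406 ≈ 0.038740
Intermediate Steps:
(-5924 + 3119)/(-48609 + (-7599 - 1*16198)) = -2805/(-48609 + (-7599 - 16198)) = -2805/(-48609 - 23797) = -2805/(-72406) = -2805*(-1/72406) = 2805/72406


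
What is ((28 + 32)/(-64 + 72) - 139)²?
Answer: 69169/4 ≈ 17292.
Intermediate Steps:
((28 + 32)/(-64 + 72) - 139)² = (60/8 - 139)² = (60*(⅛) - 139)² = (15/2 - 139)² = (-263/2)² = 69169/4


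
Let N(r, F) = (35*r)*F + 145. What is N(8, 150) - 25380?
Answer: 16765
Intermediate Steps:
N(r, F) = 145 + 35*F*r (N(r, F) = 35*F*r + 145 = 145 + 35*F*r)
N(8, 150) - 25380 = (145 + 35*150*8) - 25380 = (145 + 42000) - 25380 = 42145 - 25380 = 16765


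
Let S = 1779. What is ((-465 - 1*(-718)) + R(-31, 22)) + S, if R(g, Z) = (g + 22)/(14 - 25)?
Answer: 22361/11 ≈ 2032.8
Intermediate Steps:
R(g, Z) = -2 - g/11 (R(g, Z) = (22 + g)/(-11) = (22 + g)*(-1/11) = -2 - g/11)
((-465 - 1*(-718)) + R(-31, 22)) + S = ((-465 - 1*(-718)) + (-2 - 1/11*(-31))) + 1779 = ((-465 + 718) + (-2 + 31/11)) + 1779 = (253 + 9/11) + 1779 = 2792/11 + 1779 = 22361/11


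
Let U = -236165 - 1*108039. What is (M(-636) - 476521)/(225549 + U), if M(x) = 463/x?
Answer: 303067819/75464580 ≈ 4.0160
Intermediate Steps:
U = -344204 (U = -236165 - 108039 = -344204)
(M(-636) - 476521)/(225549 + U) = (463/(-636) - 476521)/(225549 - 344204) = (463*(-1/636) - 476521)/(-118655) = (-463/636 - 476521)*(-1/118655) = -303067819/636*(-1/118655) = 303067819/75464580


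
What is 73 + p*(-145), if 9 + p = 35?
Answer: -3697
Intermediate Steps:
p = 26 (p = -9 + 35 = 26)
73 + p*(-145) = 73 + 26*(-145) = 73 - 3770 = -3697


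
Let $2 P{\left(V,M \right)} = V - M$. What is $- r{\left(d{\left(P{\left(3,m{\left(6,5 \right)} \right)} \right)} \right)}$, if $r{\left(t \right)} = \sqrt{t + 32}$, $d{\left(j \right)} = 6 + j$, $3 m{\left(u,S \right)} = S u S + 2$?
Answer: $- \frac{\sqrt{510}}{6} \approx -3.7639$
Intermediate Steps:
$m{\left(u,S \right)} = \frac{2}{3} + \frac{u S^{2}}{3}$ ($m{\left(u,S \right)} = \frac{S u S + 2}{3} = \frac{u S^{2} + 2}{3} = \frac{2 + u S^{2}}{3} = \frac{2}{3} + \frac{u S^{2}}{3}$)
$P{\left(V,M \right)} = \frac{V}{2} - \frac{M}{2}$ ($P{\left(V,M \right)} = \frac{V - M}{2} = \frac{V}{2} - \frac{M}{2}$)
$r{\left(t \right)} = \sqrt{32 + t}$
$- r{\left(d{\left(P{\left(3,m{\left(6,5 \right)} \right)} \right)} \right)} = - \sqrt{32 + \left(6 + \left(\frac{1}{2} \cdot 3 - \frac{\frac{2}{3} + \frac{1}{3} \cdot 6 \cdot 5^{2}}{2}\right)\right)} = - \sqrt{32 + \left(6 + \left(\frac{3}{2} - \frac{\frac{2}{3} + \frac{1}{3} \cdot 6 \cdot 25}{2}\right)\right)} = - \sqrt{32 + \left(6 + \left(\frac{3}{2} - \frac{\frac{2}{3} + 50}{2}\right)\right)} = - \sqrt{32 + \left(6 + \left(\frac{3}{2} - \frac{76}{3}\right)\right)} = - \sqrt{32 + \left(6 - \frac{143}{6}\right)} = - \sqrt{32 - \frac{107}{6}} = - \sqrt{\frac{85}{6}} = - \frac{\sqrt{510}}{6}$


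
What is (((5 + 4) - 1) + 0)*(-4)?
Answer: -32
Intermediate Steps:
(((5 + 4) - 1) + 0)*(-4) = ((9 - 1) + 0)*(-4) = (8 + 0)*(-4) = 8*(-4) = -32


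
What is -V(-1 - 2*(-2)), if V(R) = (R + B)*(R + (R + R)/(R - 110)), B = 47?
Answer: -15750/107 ≈ -147.20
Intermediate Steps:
V(R) = (47 + R)*(R + 2*R/(-110 + R)) (V(R) = (R + 47)*(R + (R + R)/(R - 110)) = (47 + R)*(R + (2*R)/(-110 + R)) = (47 + R)*(R + 2*R/(-110 + R)))
-V(-1 - 2*(-2)) = -(-1 - 2*(-2))*(-5076 + (-1 - 2*(-2))² - 61*(-1 - 2*(-2)))/(-110 + (-1 - 2*(-2))) = -(-1 + 4)*(-5076 + (-1 + 4)² - 61*(-1 + 4))/(-110 + (-1 + 4)) = -3*(-5076 + 3² - 61*3)/(-110 + 3) = -3*(-5076 + 9 - 183)/(-107) = -3*(-1)*(-5250)/107 = -1*15750/107 = -15750/107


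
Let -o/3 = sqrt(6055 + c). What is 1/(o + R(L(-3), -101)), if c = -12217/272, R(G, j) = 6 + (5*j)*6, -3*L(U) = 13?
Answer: -91392/274734665 + 4*sqrt(27790631)/824203995 ≈ -0.00030707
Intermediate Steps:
L(U) = -13/3 (L(U) = -1/3*13 = -13/3)
R(G, j) = 6 + 30*j
c = -12217/272 (c = -12217*1/272 = -12217/272 ≈ -44.915)
o = -3*sqrt(27790631)/68 (o = -3*sqrt(6055 - 12217/272) = -3*sqrt(27790631)/68 ≈ -232.57)
1/(o + R(L(-3), -101)) = 1/(-3*sqrt(27790631)/68 + (6 + 30*(-101))) = 1/(-3*sqrt(27790631)/68 + (6 - 3030)) = 1/(-3*sqrt(27790631)/68 - 3024) = 1/(-3024 - 3*sqrt(27790631)/68)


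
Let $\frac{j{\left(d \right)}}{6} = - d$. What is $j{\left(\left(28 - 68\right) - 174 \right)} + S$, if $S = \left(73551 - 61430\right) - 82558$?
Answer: $-69153$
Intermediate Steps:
$S = -70437$ ($S = 12121 - 82558 = -70437$)
$j{\left(d \right)} = - 6 d$ ($j{\left(d \right)} = 6 \left(- d\right) = - 6 d$)
$j{\left(\left(28 - 68\right) - 174 \right)} + S = - 6 \left(\left(28 - 68\right) - 174\right) - 70437 = - 6 \left(-40 - 174\right) - 70437 = \left(-6\right) \left(-214\right) - 70437 = 1284 - 70437 = -69153$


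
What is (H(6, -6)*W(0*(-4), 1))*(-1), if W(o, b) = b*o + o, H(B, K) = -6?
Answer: 0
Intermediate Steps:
W(o, b) = o + b*o
(H(6, -6)*W(0*(-4), 1))*(-1) = -6*0*(-4)*(1 + 1)*(-1) = -0*2*(-1) = -6*0*(-1) = 0*(-1) = 0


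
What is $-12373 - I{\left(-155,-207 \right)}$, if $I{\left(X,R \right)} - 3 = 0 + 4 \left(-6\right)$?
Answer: $-12352$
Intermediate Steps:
$I{\left(X,R \right)} = -21$ ($I{\left(X,R \right)} = 3 + \left(0 + 4 \left(-6\right)\right) = 3 + \left(0 - 24\right) = 3 - 24 = -21$)
$-12373 - I{\left(-155,-207 \right)} = -12373 - -21 = -12373 + 21 = -12352$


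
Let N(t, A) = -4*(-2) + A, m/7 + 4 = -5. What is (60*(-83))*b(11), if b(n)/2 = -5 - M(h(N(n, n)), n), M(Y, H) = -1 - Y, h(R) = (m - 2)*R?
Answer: 12340440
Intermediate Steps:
m = -63 (m = -28 + 7*(-5) = -28 - 35 = -63)
N(t, A) = 8 + A
h(R) = -65*R (h(R) = (-63 - 2)*R = -65*R)
b(n) = -1048 - 130*n (b(n) = 2*(-5 - (-1 - (-65)*(8 + n))) = 2*(-5 - (-1 - (-520 - 65*n))) = 2*(-5 - (-1 + (520 + 65*n))) = 2*(-5 - (519 + 65*n)) = 2*(-5 + (-519 - 65*n)) = 2*(-524 - 65*n) = -1048 - 130*n)
(60*(-83))*b(11) = (60*(-83))*(-1048 - 130*11) = -4980*(-1048 - 1430) = -4980*(-2478) = 12340440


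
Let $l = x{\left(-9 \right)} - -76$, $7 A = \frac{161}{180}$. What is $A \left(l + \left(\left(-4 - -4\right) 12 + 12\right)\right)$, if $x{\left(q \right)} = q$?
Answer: $\frac{1817}{180} \approx 10.094$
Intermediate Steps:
$A = \frac{23}{180}$ ($A = \frac{161 \cdot \frac{1}{180}}{7} = \frac{1}{7} \cdot \frac{161}{180} = \frac{23}{180} \approx 0.12778$)
$l = 67$ ($l = -9 - -76 = -9 + 76 = 67$)
$A \left(l + \left(\left(-4 - -4\right) 12 + 12\right)\right) = \frac{23 \left(67 + \left(\left(-4 - -4\right) 12 + 12\right)\right)}{180} = \frac{23 \left(67 + \left(\left(-4 + 4\right) 12 + 12\right)\right)}{180} = \frac{23 \left(67 + \left(0 \cdot 12 + 12\right)\right)}{180} = \frac{23 \left(67 + \left(0 + 12\right)\right)}{180} = \frac{23 \left(67 + 12\right)}{180} = \frac{23}{180} \cdot 79 = \frac{1817}{180}$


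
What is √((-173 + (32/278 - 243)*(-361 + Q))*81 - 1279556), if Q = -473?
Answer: √15114277 ≈ 3887.7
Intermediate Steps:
√((-173 + (32/278 - 243)*(-361 + Q))*81 - 1279556) = √((-173 + (32/278 - 243)*(-361 - 473))*81 - 1279556) = √((-173 + (32*(1/278) - 243)*(-834))*81 - 1279556) = √((-173 + (16/139 - 243)*(-834))*81 - 1279556) = √((-173 - 33761/139*(-834))*81 - 1279556) = √((-173 + 202566)*81 - 1279556) = √(202393*81 - 1279556) = √(16393833 - 1279556) = √15114277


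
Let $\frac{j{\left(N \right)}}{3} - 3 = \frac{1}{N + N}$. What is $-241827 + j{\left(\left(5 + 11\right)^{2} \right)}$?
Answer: $- \frac{123810813}{512} \approx -2.4182 \cdot 10^{5}$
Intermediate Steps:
$j{\left(N \right)} = 9 + \frac{3}{2 N}$ ($j{\left(N \right)} = 9 + \frac{3}{N + N} = 9 + \frac{3}{2 N}$)
$-241827 + j{\left(\left(5 + 11\right)^{2} \right)} = -241827 + \left(9 + \frac{3}{2 \left(5 + 11\right)^{2}}\right) = -241827 + \left(9 + \frac{3}{2 \cdot 16^{2}}\right) = -241827 + \left(9 + \frac{3}{2 \cdot 256}\right) = -241827 + \left(9 + \frac{3}{2} \cdot \frac{1}{256}\right) = -241827 + \left(9 + \frac{3}{512}\right) = -241827 + \frac{4611}{512} = - \frac{123810813}{512}$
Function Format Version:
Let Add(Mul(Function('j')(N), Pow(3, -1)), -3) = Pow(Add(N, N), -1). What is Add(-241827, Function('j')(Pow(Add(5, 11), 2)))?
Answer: Rational(-123810813, 512) ≈ -2.4182e+5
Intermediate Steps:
Function('j')(N) = Add(9, Mul(Rational(3, 2), Pow(N, -1))) (Function('j')(N) = Add(9, Mul(3, Pow(Add(N, N), -1))) = Add(9, Mul(3, Pow(Mul(2, N), -1))) = Add(9, Mul(3, Mul(Rational(1, 2), Pow(N, -1)))) = Add(9, Mul(Rational(3, 2), Pow(N, -1))))
Add(-241827, Function('j')(Pow(Add(5, 11), 2))) = Add(-241827, Add(9, Mul(Rational(3, 2), Pow(Pow(Add(5, 11), 2), -1)))) = Add(-241827, Add(9, Mul(Rational(3, 2), Pow(Pow(16, 2), -1)))) = Add(-241827, Add(9, Mul(Rational(3, 2), Pow(256, -1)))) = Add(-241827, Add(9, Mul(Rational(3, 2), Rational(1, 256)))) = Add(-241827, Add(9, Rational(3, 512))) = Add(-241827, Rational(4611, 512)) = Rational(-123810813, 512)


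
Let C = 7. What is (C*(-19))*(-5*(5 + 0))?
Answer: 3325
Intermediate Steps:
(C*(-19))*(-5*(5 + 0)) = (7*(-19))*(-5*(5 + 0)) = -(-665)*5 = -133*(-25) = 3325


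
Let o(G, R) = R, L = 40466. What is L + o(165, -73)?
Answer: 40393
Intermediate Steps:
L + o(165, -73) = 40466 - 73 = 40393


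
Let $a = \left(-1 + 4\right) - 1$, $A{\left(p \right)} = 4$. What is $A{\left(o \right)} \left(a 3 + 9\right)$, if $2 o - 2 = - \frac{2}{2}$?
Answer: $60$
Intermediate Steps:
$o = \frac{1}{2}$ ($o = 1 + \frac{\left(-2\right) \frac{1}{2}}{2} = 1 + \frac{1}{2} \left(-1\right) = 1 - \frac{1}{2} = \frac{1}{2} \approx 0.5$)
$a = 2$ ($a = 3 - 1 = 2$)
$A{\left(o \right)} \left(a 3 + 9\right) = 4 \left(2 \cdot 3 + 9\right) = 4 \left(6 + 9\right) = 4 \cdot 15 = 60$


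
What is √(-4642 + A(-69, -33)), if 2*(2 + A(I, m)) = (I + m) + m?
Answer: 3*I*√2094/2 ≈ 68.64*I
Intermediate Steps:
A(I, m) = -2 + m + I/2 (A(I, m) = -2 + ((I + m) + m)/2 = -2 + (I + 2*m)/2 = -2 + (m + I/2) = -2 + m + I/2)
√(-4642 + A(-69, -33)) = √(-4642 + (-2 - 33 + (½)*(-69))) = √(-4642 + (-2 - 33 - 69/2)) = √(-4642 - 139/2) = √(-9423/2) = 3*I*√2094/2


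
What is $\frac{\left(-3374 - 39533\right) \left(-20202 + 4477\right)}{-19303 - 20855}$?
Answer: $- \frac{674712575}{40158} \approx -16801.0$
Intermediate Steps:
$\frac{\left(-3374 - 39533\right) \left(-20202 + 4477\right)}{-19303 - 20855} = \frac{\left(-42907\right) \left(-15725\right)}{-19303 - 20855} = \frac{674712575}{-40158} = 674712575 \left(- \frac{1}{40158}\right) = - \frac{674712575}{40158}$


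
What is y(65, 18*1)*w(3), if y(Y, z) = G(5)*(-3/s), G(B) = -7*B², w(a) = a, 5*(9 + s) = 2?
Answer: -7875/43 ≈ -183.14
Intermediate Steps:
s = -43/5 (s = -9 + (⅕)*2 = -9 + ⅖ = -43/5 ≈ -8.6000)
y(Y, z) = -2625/43 (y(Y, z) = (-7*5²)*(-3/(-43/5)) = (-7*25)*(-3*(-5/43)) = -175*15/43 = -2625/43)
y(65, 18*1)*w(3) = -2625/43*3 = -7875/43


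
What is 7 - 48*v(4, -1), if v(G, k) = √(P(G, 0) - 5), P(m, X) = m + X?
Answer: 7 - 48*I ≈ 7.0 - 48.0*I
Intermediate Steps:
P(m, X) = X + m
v(G, k) = √(-5 + G) (v(G, k) = √((0 + G) - 5) = √(G - 5) = √(-5 + G))
7 - 48*v(4, -1) = 7 - 48*√(-5 + 4) = 7 - 48*I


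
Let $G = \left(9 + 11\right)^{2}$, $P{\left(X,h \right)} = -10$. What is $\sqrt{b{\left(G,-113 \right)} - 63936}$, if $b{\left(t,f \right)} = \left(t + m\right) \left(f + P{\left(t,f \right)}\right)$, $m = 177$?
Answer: $i \sqrt{134907} \approx 367.3 i$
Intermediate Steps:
$G = 400$ ($G = 20^{2} = 400$)
$b{\left(t,f \right)} = \left(-10 + f\right) \left(177 + t\right)$ ($b{\left(t,f \right)} = \left(t + 177\right) \left(f - 10\right) = \left(177 + t\right) \left(-10 + f\right) = \left(-10 + f\right) \left(177 + t\right)$)
$\sqrt{b{\left(G,-113 \right)} - 63936} = \sqrt{\left(-1770 - 4000 + 177 \left(-113\right) - 45200\right) - 63936} = \sqrt{\left(-1770 - 4000 - 20001 - 45200\right) - 63936} = \sqrt{-70971 - 63936} = \sqrt{-134907} = i \sqrt{134907}$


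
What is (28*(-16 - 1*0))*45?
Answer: -20160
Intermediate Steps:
(28*(-16 - 1*0))*45 = (28*(-16 + 0))*45 = (28*(-16))*45 = -448*45 = -20160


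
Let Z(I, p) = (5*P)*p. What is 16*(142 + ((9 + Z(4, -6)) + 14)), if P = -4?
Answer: 4560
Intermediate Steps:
Z(I, p) = -20*p (Z(I, p) = (5*(-4))*p = -20*p)
16*(142 + ((9 + Z(4, -6)) + 14)) = 16*(142 + ((9 - 20*(-6)) + 14)) = 16*(142 + ((9 + 120) + 14)) = 16*(142 + (129 + 14)) = 16*(142 + 143) = 16*285 = 4560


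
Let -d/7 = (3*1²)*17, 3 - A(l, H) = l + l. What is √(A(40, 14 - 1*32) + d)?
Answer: I*√434 ≈ 20.833*I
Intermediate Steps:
A(l, H) = 3 - 2*l (A(l, H) = 3 - (l + l) = 3 - 2*l)
d = -357 (d = -7*3*1²*17 = -7*3*1*17 = -21*17 = -7*51 = -357)
√(A(40, 14 - 1*32) + d) = √((3 - 2*40) - 357) = √((3 - 80) - 357) = √(-77 - 357) = √(-434) = I*√434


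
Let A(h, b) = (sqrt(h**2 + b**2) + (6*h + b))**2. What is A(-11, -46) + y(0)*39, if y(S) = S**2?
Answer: (112 - sqrt(2237))**2 ≈ 4186.5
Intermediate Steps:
A(h, b) = (b + sqrt(b**2 + h**2) + 6*h)**2 (A(h, b) = (sqrt(b**2 + h**2) + (b + 6*h))**2 = (b + sqrt(b**2 + h**2) + 6*h)**2)
A(-11, -46) + y(0)*39 = (-46 + sqrt((-46)**2 + (-11)**2) + 6*(-11))**2 + 0**2*39 = (-46 + sqrt(2116 + 121) - 66)**2 + 0*39 = (-46 + sqrt(2237) - 66)**2 + 0 = (-112 + sqrt(2237))**2 + 0 = (-112 + sqrt(2237))**2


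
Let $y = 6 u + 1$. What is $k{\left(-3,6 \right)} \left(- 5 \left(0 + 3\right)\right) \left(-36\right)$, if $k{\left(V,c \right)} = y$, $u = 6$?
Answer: $19980$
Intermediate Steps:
$y = 37$ ($y = 6 \cdot 6 + 1 = 36 + 1 = 37$)
$k{\left(V,c \right)} = 37$
$k{\left(-3,6 \right)} \left(- 5 \left(0 + 3\right)\right) \left(-36\right) = 37 \left(- 5 \left(0 + 3\right)\right) \left(-36\right) = 37 \left(\left(-5\right) 3\right) \left(-36\right) = 37 \left(-15\right) \left(-36\right) = \left(-555\right) \left(-36\right) = 19980$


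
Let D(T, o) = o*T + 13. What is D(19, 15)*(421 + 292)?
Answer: 212474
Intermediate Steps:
D(T, o) = 13 + T*o (D(T, o) = T*o + 13 = 13 + T*o)
D(19, 15)*(421 + 292) = (13 + 19*15)*(421 + 292) = (13 + 285)*713 = 298*713 = 212474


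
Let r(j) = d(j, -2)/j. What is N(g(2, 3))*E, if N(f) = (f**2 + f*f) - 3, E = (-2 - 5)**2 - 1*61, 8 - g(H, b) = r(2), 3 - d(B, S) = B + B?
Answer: -1698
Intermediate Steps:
d(B, S) = 3 - 2*B (d(B, S) = 3 - (B + B) = 3 - 2*B)
r(j) = (3 - 2*j)/j
g(H, b) = 17/2 (g(H, b) = 8 - (-2 + 3/2) = 8 - 1*(-1/2) = 8 + 1/2 = 17/2)
E = -12 (E = (-7)**2 - 61 = 49 - 61 = -12)
N(f) = -3 + 2*f**2 (N(f) = (f**2 + f**2) - 3 = 2*f**2 - 3 = -3 + 2*f**2)
N(g(2, 3))*E = (-3 + 2*(17/2)**2)*(-12) = (-3 + 2*(289/4))*(-12) = (-3 + 289/2)*(-12) = (283/2)*(-12) = -1698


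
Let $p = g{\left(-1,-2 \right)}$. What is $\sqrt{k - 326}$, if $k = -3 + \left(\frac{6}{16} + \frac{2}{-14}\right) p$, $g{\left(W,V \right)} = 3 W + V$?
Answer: $\frac{i \sqrt{258846}}{28} \approx 18.17 i$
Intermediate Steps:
$g{\left(W,V \right)} = V + 3 W$
$p = -5$ ($p = -2 + 3 \left(-1\right) = -2 - 3 = -5$)
$k = - \frac{233}{56}$ ($k = -3 + \left(\frac{6}{16} + \frac{2}{-14}\right) \left(-5\right) = -3 + \left(6 \cdot \frac{1}{16} + 2 \left(- \frac{1}{14}\right)\right) \left(-5\right) = -3 + \left(\frac{3}{8} - \frac{1}{7}\right) \left(-5\right) = -3 + \frac{13}{56} \left(-5\right) = -3 - \frac{65}{56} = - \frac{233}{56} \approx -4.1607$)
$\sqrt{k - 326} = \sqrt{- \frac{233}{56} - 326} = \sqrt{- \frac{18489}{56}} = \frac{i \sqrt{258846}}{28}$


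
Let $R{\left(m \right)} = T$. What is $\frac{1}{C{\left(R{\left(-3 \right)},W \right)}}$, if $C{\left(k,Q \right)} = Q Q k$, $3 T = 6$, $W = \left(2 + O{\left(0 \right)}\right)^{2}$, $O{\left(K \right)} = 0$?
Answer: $\frac{1}{32} \approx 0.03125$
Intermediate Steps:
$W = 4$ ($W = \left(2 + 0\right)^{2} = 2^{2} = 4$)
$T = 2$ ($T = \frac{1}{3} \cdot 6 = 2$)
$R{\left(m \right)} = 2$
$C{\left(k,Q \right)} = k Q^{2}$ ($C{\left(k,Q \right)} = Q^{2} k = k Q^{2}$)
$\frac{1}{C{\left(R{\left(-3 \right)},W \right)}} = \frac{1}{2 \cdot 4^{2}} = \frac{1}{2 \cdot 16} = \frac{1}{32}$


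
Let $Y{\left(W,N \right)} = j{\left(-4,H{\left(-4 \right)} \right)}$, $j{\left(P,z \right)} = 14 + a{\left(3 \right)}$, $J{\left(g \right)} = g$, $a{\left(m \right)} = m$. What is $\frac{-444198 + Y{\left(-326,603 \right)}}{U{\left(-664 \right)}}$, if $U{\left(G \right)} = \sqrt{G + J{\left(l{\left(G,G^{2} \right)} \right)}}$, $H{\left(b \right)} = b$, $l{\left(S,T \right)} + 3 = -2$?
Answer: $\frac{444181 i \sqrt{669}}{669} \approx 17173.0 i$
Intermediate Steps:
$l{\left(S,T \right)} = -5$ ($l{\left(S,T \right)} = -3 - 2 = -5$)
$j{\left(P,z \right)} = 17$ ($j{\left(P,z \right)} = 14 + 3 = 17$)
$Y{\left(W,N \right)} = 17$
$U{\left(G \right)} = \sqrt{-5 + G}$ ($U{\left(G \right)} = \sqrt{G - 5} = \sqrt{-5 + G}$)
$\frac{-444198 + Y{\left(-326,603 \right)}}{U{\left(-664 \right)}} = \frac{-444198 + 17}{\sqrt{-5 - 664}} = - \frac{444181}{\sqrt{-669}} = - \frac{444181}{i \sqrt{669}} = - 444181 \left(- \frac{i \sqrt{669}}{669}\right) = \frac{444181 i \sqrt{669}}{669}$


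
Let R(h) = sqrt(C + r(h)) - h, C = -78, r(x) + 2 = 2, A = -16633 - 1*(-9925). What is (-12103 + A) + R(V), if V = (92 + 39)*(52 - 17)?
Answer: -23396 + I*sqrt(78) ≈ -23396.0 + 8.8318*I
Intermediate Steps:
A = -6708 (A = -16633 + 9925 = -6708)
r(x) = 0 (r(x) = -2 + 2 = 0)
V = 4585 (V = 131*35 = 4585)
R(h) = -h + I*sqrt(78) (R(h) = sqrt(-78 + 0) - h = sqrt(-78) - h = I*sqrt(78) - h = -h + I*sqrt(78))
(-12103 + A) + R(V) = (-12103 - 6708) + (-1*4585 + I*sqrt(78)) = -18811 + (-4585 + I*sqrt(78)) = -23396 + I*sqrt(78)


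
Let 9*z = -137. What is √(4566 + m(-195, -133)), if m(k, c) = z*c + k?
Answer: 2*√14390/3 ≈ 79.972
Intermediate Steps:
z = -137/9 (z = (⅑)*(-137) = -137/9 ≈ -15.222)
m(k, c) = k - 137*c/9 (m(k, c) = -137*c/9 + k = k - 137*c/9)
√(4566 + m(-195, -133)) = √(4566 + (-195 - 137/9*(-133))) = √(4566 + (-195 + 18221/9)) = √(4566 + 16466/9) = √(57560/9) = 2*√14390/3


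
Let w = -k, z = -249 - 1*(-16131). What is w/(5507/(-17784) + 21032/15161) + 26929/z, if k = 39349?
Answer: -168490734167353963/4614379483602 ≈ -36514.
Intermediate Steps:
z = 15882 (z = -249 + 16131 = 15882)
w = -39349 (w = -1*39349 = -39349)
w/(5507/(-17784) + 21032/15161) + 26929/z = -39349/(5507/(-17784) + 21032/15161) + 26929/15882 = -39349/(5507*(-1/17784) + 21032*(1/15161)) + 26929*(1/15882) = -39349/(-5507/17784 + 21032/15161) + 26929/15882 = -39349/290541461/269623224 + 26929/15882 = -39349*269623224/290541461 + 26929/15882 = -10609404241176/290541461 + 26929/15882 = -168490734167353963/4614379483602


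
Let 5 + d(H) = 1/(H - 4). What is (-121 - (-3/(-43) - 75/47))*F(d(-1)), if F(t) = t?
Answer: 6277882/10105 ≈ 621.26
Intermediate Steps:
d(H) = -5 + 1/(-4 + H) (d(H) = -5 + 1/(H - 4) = -5 + 1/(-4 + H))
(-121 - (-3/(-43) - 75/47))*F(d(-1)) = (-121 - (-3/(-43) - 75/47))*((21 - 5*(-1))/(-4 - 1)) = (-121 - (-3*(-1/43) - 75*1/47))*((21 + 5)/(-5)) = (-121 - (3/43 - 75/47))*(-⅕*26) = (-121 - 1*(-3084/2021))*(-26/5) = (-121 + 3084/2021)*(-26/5) = -241457/2021*(-26/5) = 6277882/10105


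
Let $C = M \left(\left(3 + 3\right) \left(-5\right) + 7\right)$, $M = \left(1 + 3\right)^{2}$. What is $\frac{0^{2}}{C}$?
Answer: $0$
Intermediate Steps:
$M = 16$ ($M = 4^{2} = 16$)
$C = -368$ ($C = 16 \left(\left(3 + 3\right) \left(-5\right) + 7\right) = 16 \left(6 \left(-5\right) + 7\right) = 16 \left(-30 + 7\right) = 16 \left(-23\right) = -368$)
$\frac{0^{2}}{C} = \frac{0^{2}}{-368} = 0 \left(- \frac{1}{368}\right) = 0$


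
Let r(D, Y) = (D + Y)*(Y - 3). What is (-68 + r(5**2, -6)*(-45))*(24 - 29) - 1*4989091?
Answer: -5027226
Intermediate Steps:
r(D, Y) = (-3 + Y)*(D + Y) (r(D, Y) = (D + Y)*(-3 + Y) = (-3 + Y)*(D + Y))
(-68 + r(5**2, -6)*(-45))*(24 - 29) - 1*4989091 = (-68 + ((-6)**2 - 3*5**2 - 3*(-6) + 5**2*(-6))*(-45))*(24 - 29) - 1*4989091 = (-68 + (36 - 3*25 + 18 + 25*(-6))*(-45))*(-5) - 4989091 = (-68 + (36 - 75 + 18 - 150)*(-45))*(-5) - 4989091 = (-68 - 171*(-45))*(-5) - 4989091 = (-68 + 7695)*(-5) - 4989091 = 7627*(-5) - 4989091 = -38135 - 4989091 = -5027226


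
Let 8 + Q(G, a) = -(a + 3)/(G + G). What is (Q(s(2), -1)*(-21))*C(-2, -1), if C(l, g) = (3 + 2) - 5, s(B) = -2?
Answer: 0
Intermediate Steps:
C(l, g) = 0 (C(l, g) = 5 - 5 = 0)
Q(G, a) = -8 - (3 + a)/(2*G) (Q(G, a) = -8 - (a + 3)/(G + G) = -8 - (3 + a)/(2*G))
(Q(s(2), -1)*(-21))*C(-2, -1) = (((1/2)*(-3 - 1*(-1) - 16*(-2))/(-2))*(-21))*0 = (((1/2)*(-1/2)*(-3 + 1 + 32))*(-21))*0 = (((1/2)*(-1/2)*30)*(-21))*0 = -15/2*(-21)*0 = (315/2)*0 = 0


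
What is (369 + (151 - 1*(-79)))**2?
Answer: 358801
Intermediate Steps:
(369 + (151 - 1*(-79)))**2 = (369 + (151 + 79))**2 = (369 + 230)**2 = 599**2 = 358801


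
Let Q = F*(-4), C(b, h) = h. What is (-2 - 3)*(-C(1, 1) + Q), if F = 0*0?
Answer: 5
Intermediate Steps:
F = 0
Q = 0 (Q = 0*(-4) = 0)
(-2 - 3)*(-C(1, 1) + Q) = (-2 - 3)*(-1*1 + 0) = -5*(-1 + 0) = -5*(-1) = 5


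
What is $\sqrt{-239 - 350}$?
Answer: $i \sqrt{589} \approx 24.269 i$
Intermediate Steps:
$\sqrt{-239 - 350} = \sqrt{-589} = i \sqrt{589}$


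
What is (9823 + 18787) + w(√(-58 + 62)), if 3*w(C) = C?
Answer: 85832/3 ≈ 28611.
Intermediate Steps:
w(C) = C/3
(9823 + 18787) + w(√(-58 + 62)) = (9823 + 18787) + √(-58 + 62)/3 = 28610 + √4/3 = 28610 + (⅓)*2 = 28610 + ⅔ = 85832/3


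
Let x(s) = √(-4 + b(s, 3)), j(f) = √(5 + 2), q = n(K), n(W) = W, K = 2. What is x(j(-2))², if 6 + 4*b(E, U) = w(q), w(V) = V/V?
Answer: -21/4 ≈ -5.2500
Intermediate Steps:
q = 2
j(f) = √7
w(V) = 1
b(E, U) = -5/4 (b(E, U) = -3/2 + (¼)*1 = -3/2 + ¼ = -5/4)
x(s) = I*√21/2 (x(s) = √(-4 - 5/4) = √(-21/4) = I*√21/2)
x(j(-2))² = (I*√21/2)² = -21/4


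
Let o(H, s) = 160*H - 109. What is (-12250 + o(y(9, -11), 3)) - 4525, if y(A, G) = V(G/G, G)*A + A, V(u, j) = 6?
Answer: -6804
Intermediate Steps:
y(A, G) = 7*A (y(A, G) = 6*A + A = 7*A)
o(H, s) = -109 + 160*H
(-12250 + o(y(9, -11), 3)) - 4525 = (-12250 + (-109 + 160*(7*9))) - 4525 = (-12250 + (-109 + 160*63)) - 4525 = (-12250 + (-109 + 10080)) - 4525 = (-12250 + 9971) - 4525 = -2279 - 4525 = -6804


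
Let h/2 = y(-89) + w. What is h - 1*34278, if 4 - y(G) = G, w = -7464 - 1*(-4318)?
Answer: -40384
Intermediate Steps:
w = -3146 (w = -7464 + 4318 = -3146)
y(G) = 4 - G
h = -6106 (h = 2*((4 - 1*(-89)) - 3146) = 2*((4 + 89) - 3146) = 2*(93 - 3146) = 2*(-3053) = -6106)
h - 1*34278 = -6106 - 1*34278 = -6106 - 34278 = -40384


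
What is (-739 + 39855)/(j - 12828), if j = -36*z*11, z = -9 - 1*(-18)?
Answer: -9779/4098 ≈ -2.3863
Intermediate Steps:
z = 9 (z = -9 + 18 = 9)
j = -3564 (j = -36*9*11 = -324*11 = -3564)
(-739 + 39855)/(j - 12828) = (-739 + 39855)/(-3564 - 12828) = 39116/(-16392) = 39116*(-1/16392) = -9779/4098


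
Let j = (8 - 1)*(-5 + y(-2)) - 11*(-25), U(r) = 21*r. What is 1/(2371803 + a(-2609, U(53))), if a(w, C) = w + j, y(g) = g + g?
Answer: 1/2369406 ≈ 4.2205e-7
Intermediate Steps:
y(g) = 2*g
j = 212 (j = (8 - 1)*(-5 + 2*(-2)) - 11*(-25) = 7*(-5 - 4) + 275 = 7*(-9) + 275 = -63 + 275 = 212)
a(w, C) = 212 + w (a(w, C) = w + 212 = 212 + w)
1/(2371803 + a(-2609, U(53))) = 1/(2371803 + (212 - 2609)) = 1/(2371803 - 2397) = 1/2369406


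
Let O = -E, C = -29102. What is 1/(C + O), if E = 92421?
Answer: -1/121523 ≈ -8.2289e-6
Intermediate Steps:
O = -92421 (O = -1*92421 = -92421)
1/(C + O) = 1/(-29102 - 92421) = 1/(-121523) = -1/121523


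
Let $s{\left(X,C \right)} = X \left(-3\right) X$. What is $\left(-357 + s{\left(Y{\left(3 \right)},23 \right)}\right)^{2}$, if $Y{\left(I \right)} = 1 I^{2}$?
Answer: $360000$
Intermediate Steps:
$Y{\left(I \right)} = I^{2}$
$s{\left(X,C \right)} = - 3 X^{2}$ ($s{\left(X,C \right)} = - 3 X X = - 3 X^{2}$)
$\left(-357 + s{\left(Y{\left(3 \right)},23 \right)}\right)^{2} = \left(-357 - 3 \left(3^{2}\right)^{2}\right)^{2} = \left(-357 - 3 \cdot 9^{2}\right)^{2} = \left(-357 - 243\right)^{2} = \left(-600\right)^{2} = 360000$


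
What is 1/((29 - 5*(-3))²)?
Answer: 1/1936 ≈ 0.00051653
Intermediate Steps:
1/((29 - 5*(-3))²) = 1/((29 + 15)²) = 1/(44²) = 1/1936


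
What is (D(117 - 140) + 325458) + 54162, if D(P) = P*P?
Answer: 380149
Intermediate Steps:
D(P) = P**2
(D(117 - 140) + 325458) + 54162 = ((117 - 140)**2 + 325458) + 54162 = ((-23)**2 + 325458) + 54162 = (529 + 325458) + 54162 = 325987 + 54162 = 380149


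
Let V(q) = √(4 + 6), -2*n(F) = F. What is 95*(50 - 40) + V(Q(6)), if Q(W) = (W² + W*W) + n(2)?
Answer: 950 + √10 ≈ 953.16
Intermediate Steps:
n(F) = -F/2
Q(W) = -1 + 2*W² (Q(W) = (W² + W*W) - ½*2 = (W² + W²) - 1 = 2*W² - 1 = -1 + 2*W²)
V(q) = √10
95*(50 - 40) + V(Q(6)) = 95*(50 - 40) + √10 = 95*10 + √10 = 950 + √10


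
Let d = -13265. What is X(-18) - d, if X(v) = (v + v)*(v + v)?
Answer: 14561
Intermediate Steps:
X(v) = 4*v² (X(v) = (2*v)*(2*v) = 4*v²)
X(-18) - d = 4*(-18)² - 1*(-13265) = 4*324 + 13265 = 1296 + 13265 = 14561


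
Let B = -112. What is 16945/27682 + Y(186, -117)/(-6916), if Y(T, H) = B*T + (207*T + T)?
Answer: -94274543/47862178 ≈ -1.9697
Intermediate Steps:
Y(T, H) = 96*T (Y(T, H) = -112*T + (207*T + T) = -112*T + 208*T = 96*T)
16945/27682 + Y(186, -117)/(-6916) = 16945/27682 + (96*186)/(-6916) = 16945*(1/27682) + 17856*(-1/6916) = 16945/27682 - 4464/1729 = -94274543/47862178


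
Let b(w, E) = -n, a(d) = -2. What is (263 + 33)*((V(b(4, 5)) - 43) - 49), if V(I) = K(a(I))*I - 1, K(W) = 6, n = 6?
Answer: -38184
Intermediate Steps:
b(w, E) = -6 (b(w, E) = -1*6 = -6)
V(I) = -1 + 6*I (V(I) = 6*I - 1 = -1 + 6*I)
(263 + 33)*((V(b(4, 5)) - 43) - 49) = (263 + 33)*(((-1 + 6*(-6)) - 43) - 49) = 296*(((-1 - 36) - 43) - 49) = 296*((-37 - 43) - 49) = 296*(-80 - 49) = 296*(-129) = -38184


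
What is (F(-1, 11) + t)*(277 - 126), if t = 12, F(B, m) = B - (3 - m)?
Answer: 2869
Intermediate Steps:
F(B, m) = -3 + B + m (F(B, m) = B + (-3 + m) = -3 + B + m)
(F(-1, 11) + t)*(277 - 126) = ((-3 - 1 + 11) + 12)*(277 - 126) = (7 + 12)*151 = 19*151 = 2869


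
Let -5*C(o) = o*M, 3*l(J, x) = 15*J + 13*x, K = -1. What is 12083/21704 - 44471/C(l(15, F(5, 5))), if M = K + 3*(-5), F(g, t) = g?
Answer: -360547841/2517664 ≈ -143.21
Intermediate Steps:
M = -16 (M = -1 + 3*(-5) = -1 - 15 = -16)
l(J, x) = 5*J + 13*x/3 (l(J, x) = (15*J + 13*x)/3 = (13*x + 15*J)/3 = 5*J + 13*x/3)
C(o) = 16*o/5 (C(o) = -o*(-16)/5 = -(-16)*o/5 = 16*o/5)
12083/21704 - 44471/C(l(15, F(5, 5))) = 12083/21704 - 44471*5/(16*(5*15 + (13/3)*5)) = 12083*(1/21704) - 44471*5/(16*(75 + 65/3)) = 12083/21704 - 44471/((16/5)*(290/3)) = 12083/21704 - 44471/928/3 = 12083/21704 - 44471*3/928 = 12083/21704 - 133413/928 = -360547841/2517664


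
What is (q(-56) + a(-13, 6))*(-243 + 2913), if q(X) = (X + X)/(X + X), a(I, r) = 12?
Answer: 34710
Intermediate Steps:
q(X) = 1 (q(X) = (2*X)/((2*X)) = (2*X)*(1/(2*X)) = 1)
(q(-56) + a(-13, 6))*(-243 + 2913) = (1 + 12)*(-243 + 2913) = 13*2670 = 34710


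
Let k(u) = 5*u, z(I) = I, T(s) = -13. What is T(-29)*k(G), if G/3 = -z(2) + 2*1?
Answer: 0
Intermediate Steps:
G = 0 (G = 3*(-1*2 + 2*1) = 3*(-2 + 2) = 3*0 = 0)
T(-29)*k(G) = -65*0 = -13*0 = 0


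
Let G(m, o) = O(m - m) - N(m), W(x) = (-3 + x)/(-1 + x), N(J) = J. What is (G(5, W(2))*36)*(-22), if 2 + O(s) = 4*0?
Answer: 5544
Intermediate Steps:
W(x) = (-3 + x)/(-1 + x)
O(s) = -2 (O(s) = -2 + 4*0 = -2 + 0 = -2)
G(m, o) = -2 - m
(G(5, W(2))*36)*(-22) = ((-2 - 1*5)*36)*(-22) = ((-2 - 5)*36)*(-22) = -7*36*(-22) = -252*(-22) = 5544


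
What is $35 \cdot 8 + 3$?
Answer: $283$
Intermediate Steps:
$35 \cdot 8 + 3 = 280 + 3 = 283$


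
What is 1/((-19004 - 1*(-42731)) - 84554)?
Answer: -1/60827 ≈ -1.6440e-5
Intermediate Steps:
1/((-19004 - 1*(-42731)) - 84554) = 1/((-19004 + 42731) - 84554) = 1/(23727 - 84554) = 1/(-60827) = -1/60827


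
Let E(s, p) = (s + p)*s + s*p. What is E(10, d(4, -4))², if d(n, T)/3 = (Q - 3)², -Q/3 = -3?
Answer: 5107600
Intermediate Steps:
Q = 9 (Q = -3*(-3) = 9)
d(n, T) = 108 (d(n, T) = 3*(9 - 3)² = 3*6² = 3*36 = 108)
E(s, p) = p*s + s*(p + s) (E(s, p) = (p + s)*s + p*s = s*(p + s) + p*s = p*s + s*(p + s))
E(10, d(4, -4))² = (10*(10 + 2*108))² = (10*(10 + 216))² = (10*226)² = 2260² = 5107600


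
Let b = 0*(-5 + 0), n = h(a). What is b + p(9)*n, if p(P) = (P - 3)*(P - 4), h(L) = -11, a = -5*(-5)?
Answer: -330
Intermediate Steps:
a = 25
p(P) = (-4 + P)*(-3 + P) (p(P) = (-3 + P)*(-4 + P) = (-4 + P)*(-3 + P))
n = -11
b = 0 (b = 0*(-5) = 0)
b + p(9)*n = 0 + (12 + 9² - 7*9)*(-11) = 0 + (12 + 81 - 63)*(-11) = 0 + 30*(-11) = 0 - 330 = -330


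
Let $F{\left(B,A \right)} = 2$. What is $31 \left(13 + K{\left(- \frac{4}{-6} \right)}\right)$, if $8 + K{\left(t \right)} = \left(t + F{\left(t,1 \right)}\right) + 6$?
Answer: $\frac{1271}{3} \approx 423.67$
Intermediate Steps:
$K{\left(t \right)} = t$ ($K{\left(t \right)} = -8 + \left(\left(t + 2\right) + 6\right) = -8 + \left(\left(2 + t\right) + 6\right) = -8 + \left(8 + t\right) = t$)
$31 \left(13 + K{\left(- \frac{4}{-6} \right)}\right) = 31 \left(13 - \frac{4}{-6}\right) = 31 \left(13 - - \frac{2}{3}\right) = 31 \left(13 + \frac{2}{3}\right) = 31 \cdot \frac{41}{3} = \frac{1271}{3}$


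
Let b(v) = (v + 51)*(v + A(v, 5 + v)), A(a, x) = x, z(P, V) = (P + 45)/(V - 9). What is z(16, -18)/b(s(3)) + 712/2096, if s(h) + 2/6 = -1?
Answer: 262499/819798 ≈ 0.32020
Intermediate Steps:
s(h) = -4/3 (s(h) = -⅓ - 1 = -4/3)
z(P, V) = (45 + P)/(-9 + V)
b(v) = (5 + 2*v)*(51 + v) (b(v) = (v + 51)*(v + (5 + v)) = (51 + v)*(5 + 2*v) = (5 + 2*v)*(51 + v))
z(16, -18)/b(s(3)) + 712/2096 = ((45 + 16)/(-9 - 18))/(255 + 2*(-4/3)² + 107*(-4/3)) + 712/2096 = (61/(-27))/(255 + 2*(16/9) - 428/3) + 712*(1/2096) = (-1/27*61)/(255 + 32/9 - 428/3) + 89/262 = -61/(27*1043/9) + 89/262 = -61/27*9/1043 + 89/262 = -61/3129 + 89/262 = 262499/819798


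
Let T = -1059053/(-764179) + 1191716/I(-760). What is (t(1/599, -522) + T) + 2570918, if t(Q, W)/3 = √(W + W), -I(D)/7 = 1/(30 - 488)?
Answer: 430845926490737/5349253 + 18*I*√29 ≈ 8.0543e+7 + 96.933*I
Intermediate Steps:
I(D) = 7/458 (I(D) = -7/(30 - 488) = -7/(-458) = -7*(-1/458) = 7/458)
T = 417093435666483/5349253 (T = -1059053/(-764179) + 1191716/(7/458) = -1059053*(-1/764179) + 1191716*(458/7) = 1059053/764179 + 545805928/7 = 417093435666483/5349253 ≈ 7.7972e+7)
t(Q, W) = 3*√2*√W (t(Q, W) = 3*√(W + W) = 3*√(2*W) = 3*(√2*√W) = 3*√2*√W)
(t(1/599, -522) + T) + 2570918 = (3*√2*√(-522) + 417093435666483/5349253) + 2570918 = (3*√2*(3*I*√58) + 417093435666483/5349253) + 2570918 = (18*I*√29 + 417093435666483/5349253) + 2570918 = (417093435666483/5349253 + 18*I*√29) + 2570918 = 430845926490737/5349253 + 18*I*√29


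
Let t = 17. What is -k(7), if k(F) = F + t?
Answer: -24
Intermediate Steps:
k(F) = 17 + F (k(F) = F + 17 = 17 + F)
-k(7) = -(17 + 7) = -1*24 = -24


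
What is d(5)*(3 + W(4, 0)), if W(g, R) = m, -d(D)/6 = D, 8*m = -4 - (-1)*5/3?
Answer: -325/4 ≈ -81.250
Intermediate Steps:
m = -7/24 (m = (-4 - (-1)*5/3)/8 = (-4 - 1*(-5/3))/8 = (-4 + 5/3)/8 = (⅛)*(-7/3) = -7/24 ≈ -0.29167)
d(D) = -6*D
W(g, R) = -7/24
d(5)*(3 + W(4, 0)) = (-6*5)*(3 - 7/24) = -30*65/24 = -325/4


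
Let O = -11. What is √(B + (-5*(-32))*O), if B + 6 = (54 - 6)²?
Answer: √538 ≈ 23.195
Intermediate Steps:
B = 2298 (B = -6 + (54 - 6)² = -6 + 48² = -6 + 2304 = 2298)
√(B + (-5*(-32))*O) = √(2298 - 5*(-32)*(-11)) = √(2298 + 160*(-11)) = √(2298 - 1760) = √538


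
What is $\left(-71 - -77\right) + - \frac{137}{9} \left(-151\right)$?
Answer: $\frac{20741}{9} \approx 2304.6$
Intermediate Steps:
$\left(-71 - -77\right) + - \frac{137}{9} \left(-151\right) = \left(-71 + 77\right) + \left(-137\right) \frac{1}{9} \left(-151\right) = 6 - - \frac{20687}{9} = 6 + \frac{20687}{9} = \frac{20741}{9}$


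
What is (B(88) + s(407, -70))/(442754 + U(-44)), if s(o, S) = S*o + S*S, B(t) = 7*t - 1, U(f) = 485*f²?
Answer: -22975/1381714 ≈ -0.016628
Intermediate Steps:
B(t) = -1 + 7*t
s(o, S) = S² + S*o (s(o, S) = S*o + S² = S² + S*o)
(B(88) + s(407, -70))/(442754 + U(-44)) = ((-1 + 7*88) - 70*(-70 + 407))/(442754 + 485*(-44)²) = ((-1 + 616) - 70*337)/(442754 + 485*1936) = (615 - 23590)/(442754 + 938960) = -22975/1381714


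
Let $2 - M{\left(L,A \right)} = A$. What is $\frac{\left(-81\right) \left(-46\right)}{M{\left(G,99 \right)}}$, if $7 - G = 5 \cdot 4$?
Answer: $- \frac{3726}{97} \approx -38.412$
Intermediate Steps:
$G = -13$ ($G = 7 - 5 \cdot 4 = 7 - 20 = -13$)
$M{\left(L,A \right)} = 2 - A$
$\frac{\left(-81\right) \left(-46\right)}{M{\left(G,99 \right)}} = \frac{\left(-81\right) \left(-46\right)}{2 - 99} = \frac{3726}{2 - 99} = \frac{3726}{-97} = 3726 \left(- \frac{1}{97}\right) = - \frac{3726}{97}$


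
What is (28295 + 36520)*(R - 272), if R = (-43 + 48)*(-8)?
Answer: -20222280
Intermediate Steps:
R = -40 (R = 5*(-8) = -40)
(28295 + 36520)*(R - 272) = (28295 + 36520)*(-40 - 272) = 64815*(-312) = -20222280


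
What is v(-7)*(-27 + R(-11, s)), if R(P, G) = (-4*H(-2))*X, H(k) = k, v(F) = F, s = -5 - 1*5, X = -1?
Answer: 245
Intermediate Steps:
s = -10 (s = -5 - 5 = -10)
R(P, G) = -8 (R(P, G) = -4*(-2)*(-1) = 8*(-1) = -8)
v(-7)*(-27 + R(-11, s)) = -7*(-27 - 8) = -7*(-35) = 245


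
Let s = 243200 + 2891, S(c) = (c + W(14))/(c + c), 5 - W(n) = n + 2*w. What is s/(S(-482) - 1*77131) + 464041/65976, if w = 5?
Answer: 18851603594479/4905565187208 ≈ 3.8429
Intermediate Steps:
W(n) = -5 - n (W(n) = 5 - (n + 2*5) = 5 - (n + 10) = 5 - (10 + n) = 5 + (-10 - n) = -5 - n)
S(c) = (-19 + c)/(2*c) (S(c) = (c + (-5 - 1*14))/(c + c) = (c + (-5 - 14))/((2*c)) = (c - 19)*(1/(2*c)) = (-19 + c)*(1/(2*c)) = (-19 + c)/(2*c))
s = 246091
s/(S(-482) - 1*77131) + 464041/65976 = 246091/((½)*(-19 - 482)/(-482) - 1*77131) + 464041/65976 = 246091/((½)*(-1/482)*(-501) - 77131) + 464041*(1/65976) = 246091/(501/964 - 77131) + 464041/65976 = 246091/(-74353783/964) + 464041/65976 = 246091*(-964/74353783) + 464041/65976 = -237231724/74353783 + 464041/65976 = 18851603594479/4905565187208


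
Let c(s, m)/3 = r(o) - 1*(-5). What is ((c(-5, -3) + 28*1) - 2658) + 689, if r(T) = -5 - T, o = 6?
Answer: -1959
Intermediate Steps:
c(s, m) = -18 (c(s, m) = 3*((-5 - 1*6) - 1*(-5)) = 3*((-5 - 6) + 5) = 3*(-11 + 5) = 3*(-6) = -18)
((c(-5, -3) + 28*1) - 2658) + 689 = ((-18 + 28*1) - 2658) + 689 = ((-18 + 28) - 2658) + 689 = (10 - 2658) + 689 = -2648 + 689 = -1959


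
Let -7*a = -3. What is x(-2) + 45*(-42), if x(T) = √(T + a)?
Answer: -1890 + I*√77/7 ≈ -1890.0 + 1.2536*I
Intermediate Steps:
a = 3/7 (a = -⅐*(-3) = 3/7 ≈ 0.42857)
x(T) = √(3/7 + T) (x(T) = √(T + 3/7) = √(3/7 + T))
x(-2) + 45*(-42) = √(21 + 49*(-2))/7 + 45*(-42) = √(21 - 98)/7 - 1890 = √(-77)/7 - 1890 = (I*√77)/7 - 1890 = I*√77/7 - 1890 = -1890 + I*√77/7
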